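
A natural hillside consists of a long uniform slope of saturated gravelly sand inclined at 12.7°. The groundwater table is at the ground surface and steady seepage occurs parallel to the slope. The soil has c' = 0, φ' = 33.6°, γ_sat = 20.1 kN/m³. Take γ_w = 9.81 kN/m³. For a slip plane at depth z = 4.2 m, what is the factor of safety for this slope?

FS = 1.51

With seepage parallel to the slope and the water table at the surface, the effective normal stress on the slip plane uses the buoyant unit weight γ' = γ_sat − γ_w while the driving shear stress uses γ_sat:
FS = [c' + γ' z cos²β tanφ'] / [γ_sat z sinβ cosβ]
(For c' = 0 this reduces to FS = (γ'/γ_sat)·tanφ'/tanβ.)
γ' = 20.1 − 9.81 = 10.29 kN/m³
Numerator = 0.0 + 10.29·4.2·cos²12.7°·tan33.6° = 0.0 + 10.29·4.2·0.9517·0.6644 = 27.326 kPa
Denominator = 20.1·4.2·sin12.7°·cos12.7° = 20.1·4.2·0.2198·0.9755 = 18.105 kPa
FS = 27.326 / 18.105 = 1.509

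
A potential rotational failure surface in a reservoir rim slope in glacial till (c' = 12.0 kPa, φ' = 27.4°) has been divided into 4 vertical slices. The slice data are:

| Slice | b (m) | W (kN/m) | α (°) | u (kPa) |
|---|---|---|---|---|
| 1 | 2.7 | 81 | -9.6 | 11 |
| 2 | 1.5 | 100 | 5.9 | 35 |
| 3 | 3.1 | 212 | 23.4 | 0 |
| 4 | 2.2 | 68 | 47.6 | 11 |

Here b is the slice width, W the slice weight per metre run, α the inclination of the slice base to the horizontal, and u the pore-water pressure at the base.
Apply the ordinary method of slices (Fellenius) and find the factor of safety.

FS = 2.19

Ordinary method of slices: FS = Σ[c'·Δl_i + (W_i cosα_i − u_i·Δl_i)·tanφ'] / Σ W_i sinα_i, with Δl_i = b_i / cosα_i.
Slice 1: Δl = 2.7/cos(-9.6°) = 2.738 m; N'_1 = 81·cos(-9.6°) − 11·2.738 = 49.7; c'Δl = 32.86; W sinα = -13.5
Slice 2: Δl = 1.5/cos5.9° = 1.508 m; N'_2 = 100·cos5.9° − 35·1.508 = 46.7; c'Δl = 18.10; W sinα = 10.3
Slice 3: Δl = 3.1/cos23.4° = 3.378 m; N'_3 = 212·cos23.4° − 0·3.378 = 194.6; c'Δl = 40.53; W sinα = 84.2
Slice 4: Δl = 2.2/cos47.6° = 3.263 m; N'_4 = 68·cos47.6° − 11·3.263 = 10.0; c'Δl = 39.15; W sinα = 50.2
Σc'Δl = 130.6 kN/m; ΣN' = 301.0 kN/m; ΣW sinα = 131.2 kN/m
Resisting = 130.6 + 301.0·tan27.4° = 130.6 + 156.0 = 286.6 kN/m
FS = 286.6 / 131.2 = 2.185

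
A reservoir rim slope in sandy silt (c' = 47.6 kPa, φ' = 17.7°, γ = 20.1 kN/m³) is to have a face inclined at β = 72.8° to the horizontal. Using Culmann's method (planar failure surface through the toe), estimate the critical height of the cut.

Culmann's analysis gives the critical failure plane at α_cr = (β + φ')/2 = (72.8 + 17.7)/2 = 45.2°, and the critical height
H_c = (4c'/γ) · sinβ cosφ' / [1 − cos(β − φ')]
    = (4·47.6/20.1) · sin72.8°·cos17.7° / [1 − cos(55.1°)]
    = 9.473 · 0.9553·0.9527 / [1 − 0.5721]
    = 9.473 · 0.9101 / 0.4279
    = 20.15 m

H_c = 20.15 m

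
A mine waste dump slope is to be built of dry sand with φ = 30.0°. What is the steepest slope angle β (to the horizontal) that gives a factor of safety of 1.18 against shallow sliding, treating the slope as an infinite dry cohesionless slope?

For an infinite dry cohesionless slope FS = tanφ/tanβ, so tanβ = tanφ / FS.
tanβ = tan30.0° / 1.18 = 0.5774 / 1.18 = 0.4893
β = arctan(0.4893) = 26.07°

β = 26.1°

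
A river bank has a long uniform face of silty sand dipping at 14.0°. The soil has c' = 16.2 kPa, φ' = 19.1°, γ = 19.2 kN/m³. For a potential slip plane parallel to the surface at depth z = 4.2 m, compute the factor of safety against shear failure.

FS = 2.24

For an infinite slope with a slip plane parallel to the surface (no pore pressure): FS = [c' + γz cos²β tanφ'] / [γz sinβ cosβ].
γz = 19.2·4.2 = 80.64 kN/m²
Numerator = 16.2 + 80.64·cos²14.0°·tan19.1° = 16.2 + 80.64·0.9415·0.3463 = 42.490 kPa
Denominator = 80.64·sin14.0°·cos14.0° = 80.64·0.2419·0.9703 = 18.929 kPa
FS = 42.490 / 18.929 = 2.245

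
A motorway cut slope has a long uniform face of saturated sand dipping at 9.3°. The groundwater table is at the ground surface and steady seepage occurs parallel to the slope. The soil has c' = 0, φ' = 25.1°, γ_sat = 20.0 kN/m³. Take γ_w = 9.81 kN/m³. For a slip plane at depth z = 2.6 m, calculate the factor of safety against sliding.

FS = 1.46

With seepage parallel to the slope and the water table at the surface, the effective normal stress on the slip plane uses the buoyant unit weight γ' = γ_sat − γ_w while the driving shear stress uses γ_sat:
FS = [c' + γ' z cos²β tanφ'] / [γ_sat z sinβ cosβ]
(For c' = 0 this reduces to FS = (γ'/γ_sat)·tanφ'/tanβ.)
γ' = 20.0 − 9.81 = 10.19 kN/m³
Numerator = 0.0 + 10.19·2.6·cos²9.3°·tan25.1° = 0.0 + 10.19·2.6·0.9739·0.4684 = 12.087 kPa
Denominator = 20.0·2.6·sin9.3°·cos9.3° = 20.0·2.6·0.1616·0.9869 = 8.293 kPa
FS = 12.087 / 8.293 = 1.457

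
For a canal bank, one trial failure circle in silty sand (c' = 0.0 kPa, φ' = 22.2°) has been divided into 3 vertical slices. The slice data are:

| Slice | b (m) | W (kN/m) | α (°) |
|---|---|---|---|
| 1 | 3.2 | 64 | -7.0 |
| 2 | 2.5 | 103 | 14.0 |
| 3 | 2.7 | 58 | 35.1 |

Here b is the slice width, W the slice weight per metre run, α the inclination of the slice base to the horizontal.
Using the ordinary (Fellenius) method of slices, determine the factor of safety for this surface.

FS = 1.71

Ordinary method of slices: FS = Σ[c'·Δl_i + (W_i cosα_i)·tanφ'] / Σ W_i sinα_i, with Δl_i = b_i / cosα_i.
Slice 1: Δl = 3.2/cos(-7.0°) = 3.224 m; N'_1 = 64·cos(-7.0°) = 63.5; c'Δl = 0.00; W sinα = -7.8
Slice 2: Δl = 2.5/cos14.0° = 2.577 m; N'_2 = 103·cos14.0° = 99.9; c'Δl = 0.00; W sinα = 24.9
Slice 3: Δl = 2.7/cos35.1° = 3.300 m; N'_3 = 58·cos35.1° = 47.5; c'Δl = 0.00; W sinα = 33.4
Σc'Δl = 0.0 kN/m; ΣN' = 210.9 kN/m; ΣW sinα = 50.5 kN/m
Resisting = 0.0 + 210.9·tan22.2° = 0.0 + 86.1 = 86.1 kN/m
FS = 86.1 / 50.5 = 1.705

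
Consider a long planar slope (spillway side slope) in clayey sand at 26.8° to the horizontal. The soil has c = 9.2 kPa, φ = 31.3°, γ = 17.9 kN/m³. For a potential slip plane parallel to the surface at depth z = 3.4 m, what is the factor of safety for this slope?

For an infinite slope with a slip plane parallel to the surface (no pore pressure): FS = [c + γz cos²β tanφ] / [γz sinβ cosβ].
γz = 17.9·3.4 = 60.86 kN/m²
Numerator = 9.2 + 60.86·cos²26.8°·tan31.3° = 9.2 + 60.86·0.7967·0.6080 = 38.681 kPa
Denominator = 60.86·sin26.8°·cos26.8° = 60.86·0.4509·0.8926 = 24.493 kPa
FS = 38.681 / 24.493 = 1.579

FS = 1.58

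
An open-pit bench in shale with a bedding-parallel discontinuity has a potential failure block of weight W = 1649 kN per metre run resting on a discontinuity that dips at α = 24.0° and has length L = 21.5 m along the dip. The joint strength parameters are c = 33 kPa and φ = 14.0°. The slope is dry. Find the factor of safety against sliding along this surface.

FS = 1.62

Resolving the block weight along and normal to the plane and applying the Mohr–Coulomb strength on the joint:
N' = W cosα = 1649·cos24.0° = 1506.4 kN/m
Driving force T = W sinα = 1649·sin24.0° = 670.7 kN/m
Resisting force R = c·L + N'·tanφ = 33·21.5 + 1506.4·tan14.0° = 709.5 + 375.6 = 1085.1 kN/m
FS = R / T = 1085.1 / 670.7 = 1.618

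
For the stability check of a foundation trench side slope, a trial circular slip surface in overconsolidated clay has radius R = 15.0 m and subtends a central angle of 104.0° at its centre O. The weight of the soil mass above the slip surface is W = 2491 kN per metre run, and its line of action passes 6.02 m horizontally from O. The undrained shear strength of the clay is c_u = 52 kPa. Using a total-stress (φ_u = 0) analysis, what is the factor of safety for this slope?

FS = 1.42

Taking moments about the centre O, the resisting moment is provided by the undrained shear strength acting along the arc:
Arc length L_a = R·θ = 15.0·(104.0°·π/180) = 15.0·1.8151 = 27.23 m
M_R = c_u·L_a·R = 52·27.23·15.0 = 21237.2 kN·m/m
M_D = W·d = 2491·6.02 = 14995.8 kN·m/m
FS = M_R / M_D = 21237.2 / 14995.8 = 1.416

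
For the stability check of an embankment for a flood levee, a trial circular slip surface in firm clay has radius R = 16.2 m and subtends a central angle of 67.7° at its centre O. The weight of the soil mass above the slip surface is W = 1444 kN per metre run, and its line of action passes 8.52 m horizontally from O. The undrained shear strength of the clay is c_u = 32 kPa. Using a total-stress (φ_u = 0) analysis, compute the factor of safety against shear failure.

Taking moments about the centre O, the resisting moment is provided by the undrained shear strength acting along the arc:
Arc length L_a = R·θ = 16.2·(67.7°·π/180) = 16.2·1.1816 = 19.14 m
M_R = c_u·L_a·R = 32·19.14·16.2 = 9923.1 kN·m/m
M_D = W·d = 1444·8.52 = 12302.9 kN·m/m
FS = M_R / M_D = 9923.1 / 12302.9 = 0.807

FS = 0.81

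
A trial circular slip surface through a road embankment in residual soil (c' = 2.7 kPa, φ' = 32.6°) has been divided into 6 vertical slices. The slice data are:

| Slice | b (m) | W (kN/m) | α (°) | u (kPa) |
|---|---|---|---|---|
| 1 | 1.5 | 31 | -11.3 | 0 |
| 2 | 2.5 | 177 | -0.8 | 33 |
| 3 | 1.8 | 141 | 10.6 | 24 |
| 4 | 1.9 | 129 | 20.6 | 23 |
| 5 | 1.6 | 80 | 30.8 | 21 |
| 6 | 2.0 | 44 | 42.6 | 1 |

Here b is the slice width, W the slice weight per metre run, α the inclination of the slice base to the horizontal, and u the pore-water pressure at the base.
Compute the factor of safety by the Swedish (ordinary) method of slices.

Ordinary method of slices: FS = Σ[c'·Δl_i + (W_i cosα_i − u_i·Δl_i)·tanφ'] / Σ W_i sinα_i, with Δl_i = b_i / cosα_i.
Slice 1: Δl = 1.5/cos(-11.3°) = 1.530 m; N'_1 = 31·cos(-11.3°) − 0·1.530 = 30.4; c'Δl = 4.13; W sinα = -6.1
Slice 2: Δl = 2.5/cos(-0.8°) = 2.500 m; N'_2 = 177·cos(-0.8°) − 33·2.500 = 94.5; c'Δl = 6.75; W sinα = -2.5
Slice 3: Δl = 1.8/cos10.6° = 1.831 m; N'_3 = 141·cos10.6° − 24·1.831 = 94.6; c'Δl = 4.94; W sinα = 25.9
Slice 4: Δl = 1.9/cos20.6° = 2.030 m; N'_4 = 129·cos20.6° − 23·2.030 = 74.1; c'Δl = 5.48; W sinα = 45.4
Slice 5: Δl = 1.6/cos30.8° = 1.863 m; N'_5 = 80·cos30.8° − 21·1.863 = 29.6; c'Δl = 5.03; W sinα = 41.0
Slice 6: Δl = 2.0/cos42.6° = 2.717 m; N'_6 = 44·cos42.6° − 1·2.717 = 29.7; c'Δl = 7.34; W sinα = 29.8
Σc'Δl = 33.7 kN/m; ΣN' = 352.9 kN/m; ΣW sinα = 133.5 kN/m
Resisting = 33.7 + 352.9·tan32.6° = 33.7 + 225.7 = 259.3 kN/m
FS = 259.3 / 133.5 = 1.942

FS = 1.94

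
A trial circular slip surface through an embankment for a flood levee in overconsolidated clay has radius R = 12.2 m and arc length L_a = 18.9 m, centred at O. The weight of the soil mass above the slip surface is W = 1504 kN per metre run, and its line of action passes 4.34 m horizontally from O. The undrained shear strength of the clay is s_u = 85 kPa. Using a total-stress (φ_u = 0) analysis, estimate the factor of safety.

FS = 3.00

Taking moments about the centre O, the resisting moment is provided by the undrained shear strength acting along the arc:
M_R = s_u·L_a·R = 85·18.90·12.2 = 19599.3 kN·m/m
M_D = W·d = 1504·4.34 = 6527.4 kN·m/m
FS = M_R / M_D = 19599.3 / 6527.4 = 3.003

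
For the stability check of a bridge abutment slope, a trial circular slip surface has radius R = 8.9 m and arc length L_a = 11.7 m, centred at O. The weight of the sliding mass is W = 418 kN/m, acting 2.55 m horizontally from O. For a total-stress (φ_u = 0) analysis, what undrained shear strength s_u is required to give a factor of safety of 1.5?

s_u = 15.4 kPa

FS = s_u·L_a·R / (W·d), so s_u = FS·W·d / (L_a·R).
s_u = 1.5·418·2.55 / (11.70·8.9) = 1598.8 / 104.13 = 15.35 kPa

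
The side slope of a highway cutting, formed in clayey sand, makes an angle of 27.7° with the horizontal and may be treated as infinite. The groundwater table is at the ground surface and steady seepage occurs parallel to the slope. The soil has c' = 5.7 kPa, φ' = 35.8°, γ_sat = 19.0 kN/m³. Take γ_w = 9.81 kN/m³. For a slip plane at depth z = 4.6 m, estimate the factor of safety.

FS = 0.82

With seepage parallel to the slope and the water table at the surface, the effective normal stress on the slip plane uses the buoyant unit weight γ' = γ_sat − γ_w while the driving shear stress uses γ_sat:
FS = [c' + γ' z cos²β tanφ'] / [γ_sat z sinβ cosβ]
γ' = 19.0 − 9.81 = 9.19 kN/m³
Numerator = 5.7 + 9.19·4.6·cos²27.7°·tan35.8° = 5.7 + 9.19·4.6·0.7839·0.7212 = 29.601 kPa
Denominator = 19.0·4.6·sin27.7°·cos27.7° = 19.0·4.6·0.4648·0.8854 = 35.971 kPa
FS = 29.601 / 35.971 = 0.823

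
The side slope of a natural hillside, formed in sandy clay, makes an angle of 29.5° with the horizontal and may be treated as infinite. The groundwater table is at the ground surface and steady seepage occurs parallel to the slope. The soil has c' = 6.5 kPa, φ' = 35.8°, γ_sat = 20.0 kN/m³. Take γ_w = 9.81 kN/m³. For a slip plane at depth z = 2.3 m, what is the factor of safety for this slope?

FS = 0.98

With seepage parallel to the slope and the water table at the surface, the effective normal stress on the slip plane uses the buoyant unit weight γ' = γ_sat − γ_w while the driving shear stress uses γ_sat:
FS = [c' + γ' z cos²β tanφ'] / [γ_sat z sinβ cosβ]
γ' = 20.0 − 9.81 = 10.19 kN/m³
Numerator = 6.5 + 10.19·2.3·cos²29.5°·tan35.8° = 6.5 + 10.19·2.3·0.7575·0.7212 = 19.305 kPa
Denominator = 20.0·2.3·sin29.5°·cos29.5° = 20.0·2.3·0.4924·0.8704 = 19.715 kPa
FS = 19.305 / 19.715 = 0.979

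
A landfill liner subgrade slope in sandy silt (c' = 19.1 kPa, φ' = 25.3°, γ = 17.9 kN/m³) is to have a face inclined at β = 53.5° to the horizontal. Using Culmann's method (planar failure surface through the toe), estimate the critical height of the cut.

Culmann's analysis gives the critical failure plane at α_cr = (β + φ')/2 = (53.5 + 25.3)/2 = 39.4°, and the critical height
H_c = (4c'/γ) · sinβ cosφ' / [1 − cos(β − φ')]
    = (4·19.1/17.9) · sin53.5°·cos25.3° / [1 − cos(28.2°)]
    = 4.268 · 0.8039·0.9041 / [1 − 0.8813]
    = 4.268 · 0.7268 / 0.1187
    = 26.13 m

H_c = 26.13 m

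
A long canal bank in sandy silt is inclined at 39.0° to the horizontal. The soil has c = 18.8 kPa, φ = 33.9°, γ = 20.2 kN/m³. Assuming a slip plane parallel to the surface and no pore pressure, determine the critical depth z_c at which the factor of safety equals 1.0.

z_c = 11.18 m

Setting FS = 1.00 in FS = [c + γz cos²β tanφ] / [γz sinβ cosβ] and solving for z:
z = c / [γ cosβ (FS·sinβ − cosβ·tanφ)]
  = 18.8 / [20.2·cos39.0°·(1.00·sin39.0° − cos39.0°·tan33.9°)]
  = 18.8 / [20.2·0.7771·(1.00·0.6293 − 0.7771·0.6720)]
  = 18.8 / 1.6813 = 11.182 m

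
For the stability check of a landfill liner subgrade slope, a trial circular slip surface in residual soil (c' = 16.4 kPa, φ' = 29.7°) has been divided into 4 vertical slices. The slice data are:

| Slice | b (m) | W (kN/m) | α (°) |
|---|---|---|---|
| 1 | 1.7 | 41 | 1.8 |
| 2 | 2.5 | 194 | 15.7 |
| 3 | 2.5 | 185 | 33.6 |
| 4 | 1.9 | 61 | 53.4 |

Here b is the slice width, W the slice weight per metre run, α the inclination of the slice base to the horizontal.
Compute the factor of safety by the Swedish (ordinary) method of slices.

FS = 2.00

Ordinary method of slices: FS = Σ[c'·Δl_i + (W_i cosα_i)·tanφ'] / Σ W_i sinα_i, with Δl_i = b_i / cosα_i.
Slice 1: Δl = 1.7/cos1.8° = 1.701 m; N'_1 = 41·cos1.8° = 41.0; c'Δl = 27.89; W sinα = 1.3
Slice 2: Δl = 2.5/cos15.7° = 2.597 m; N'_2 = 194·cos15.7° = 186.8; c'Δl = 42.59; W sinα = 52.5
Slice 3: Δl = 2.5/cos33.6° = 3.001 m; N'_3 = 185·cos33.6° = 154.1; c'Δl = 49.22; W sinα = 102.4
Slice 4: Δl = 1.9/cos53.4° = 3.187 m; N'_4 = 61·cos53.4° = 36.4; c'Δl = 52.26; W sinα = 49.0
Σc'Δl = 172.0 kN/m; ΣN' = 418.2 kN/m; ΣW sinα = 205.1 kN/m
Resisting = 172.0 + 418.2·tan29.7° = 172.0 + 238.5 = 410.5 kN/m
FS = 410.5 / 205.1 = 2.001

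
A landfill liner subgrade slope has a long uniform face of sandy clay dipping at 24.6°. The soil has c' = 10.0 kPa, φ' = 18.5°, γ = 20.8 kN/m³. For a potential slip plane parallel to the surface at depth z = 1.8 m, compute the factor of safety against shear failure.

For an infinite slope with a slip plane parallel to the surface (no pore pressure): FS = [c' + γz cos²β tanφ'] / [γz sinβ cosβ].
γz = 20.8·1.8 = 37.44 kN/m²
Numerator = 10.0 + 37.44·cos²24.6°·tan18.5° = 10.0 + 37.44·0.8267·0.3346 = 20.356 kPa
Denominator = 37.44·sin24.6°·cos24.6° = 37.44·0.4163·0.9092 = 14.171 kPa
FS = 20.356 / 14.171 = 1.436

FS = 1.44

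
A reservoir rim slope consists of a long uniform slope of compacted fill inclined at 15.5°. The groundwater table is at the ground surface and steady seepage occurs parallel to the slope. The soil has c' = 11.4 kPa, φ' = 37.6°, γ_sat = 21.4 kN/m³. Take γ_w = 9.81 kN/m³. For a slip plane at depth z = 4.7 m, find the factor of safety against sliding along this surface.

With seepage parallel to the slope and the water table at the surface, the effective normal stress on the slip plane uses the buoyant unit weight γ' = γ_sat − γ_w while the driving shear stress uses γ_sat:
FS = [c' + γ' z cos²β tanφ'] / [γ_sat z sinβ cosβ]
γ' = 21.4 − 9.81 = 11.59 kN/m³
Numerator = 11.4 + 11.59·4.7·cos²15.5°·tan37.6° = 11.4 + 11.59·4.7·0.9286·0.7701 = 50.354 kPa
Denominator = 21.4·4.7·sin15.5°·cos15.5° = 21.4·4.7·0.2672·0.9636 = 25.901 kPa
FS = 50.354 / 25.901 = 1.944

FS = 1.94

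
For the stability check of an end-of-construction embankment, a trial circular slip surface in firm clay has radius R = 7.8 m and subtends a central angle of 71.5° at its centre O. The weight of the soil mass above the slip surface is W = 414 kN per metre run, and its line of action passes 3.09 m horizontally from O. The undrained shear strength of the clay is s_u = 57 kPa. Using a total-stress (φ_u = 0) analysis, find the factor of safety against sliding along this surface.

Taking moments about the centre O, the resisting moment is provided by the undrained shear strength acting along the arc:
Arc length L_a = R·θ = 7.8·(71.5°·π/180) = 7.8·1.2479 = 9.73 m
M_R = s_u·L_a·R = 57·9.73·7.8 = 4327.6 kN·m/m
M_D = W·d = 414·3.09 = 1279.3 kN·m/m
FS = M_R / M_D = 4327.6 / 1279.3 = 3.383

FS = 3.38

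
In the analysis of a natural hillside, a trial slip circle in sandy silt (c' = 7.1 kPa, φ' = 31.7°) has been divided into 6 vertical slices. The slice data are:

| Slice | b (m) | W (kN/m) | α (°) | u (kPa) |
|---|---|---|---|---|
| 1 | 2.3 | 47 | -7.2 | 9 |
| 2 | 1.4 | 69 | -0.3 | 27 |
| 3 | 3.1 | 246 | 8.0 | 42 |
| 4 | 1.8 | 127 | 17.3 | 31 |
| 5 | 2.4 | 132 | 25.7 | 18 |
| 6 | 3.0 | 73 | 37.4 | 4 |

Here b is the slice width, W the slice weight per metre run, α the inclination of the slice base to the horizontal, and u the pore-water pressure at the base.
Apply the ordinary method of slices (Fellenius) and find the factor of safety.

FS = 1.92

Ordinary method of slices: FS = Σ[c'·Δl_i + (W_i cosα_i − u_i·Δl_i)·tanφ'] / Σ W_i sinα_i, with Δl_i = b_i / cosα_i.
Slice 1: Δl = 2.3/cos(-7.2°) = 2.318 m; N'_1 = 47·cos(-7.2°) − 9·2.318 = 25.8; c'Δl = 16.46; W sinα = -5.9
Slice 2: Δl = 1.4/cos(-0.3°) = 1.400 m; N'_2 = 69·cos(-0.3°) − 27·1.400 = 31.2; c'Δl = 9.94; W sinα = -0.4
Slice 3: Δl = 3.1/cos8.0° = 3.130 m; N'_3 = 246·cos8.0° − 42·3.130 = 112.1; c'Δl = 22.23; W sinα = 34.2
Slice 4: Δl = 1.8/cos17.3° = 1.885 m; N'_4 = 127·cos17.3° − 31·1.885 = 62.8; c'Δl = 13.39; W sinα = 37.8
Slice 5: Δl = 2.4/cos25.7° = 2.663 m; N'_5 = 132·cos25.7° − 18·2.663 = 71.0; c'Δl = 18.91; W sinα = 57.2
Slice 6: Δl = 3.0/cos37.4° = 3.776 m; N'_6 = 73·cos37.4° − 4·3.776 = 42.9; c'Δl = 26.81; W sinα = 44.3
Σc'Δl = 107.7 kN/m; ΣN' = 345.8 kN/m; ΣW sinα = 167.3 kN/m
Resisting = 107.7 + 345.8·tan31.7° = 107.7 + 213.6 = 321.3 kN/m
FS = 321.3 / 167.3 = 1.920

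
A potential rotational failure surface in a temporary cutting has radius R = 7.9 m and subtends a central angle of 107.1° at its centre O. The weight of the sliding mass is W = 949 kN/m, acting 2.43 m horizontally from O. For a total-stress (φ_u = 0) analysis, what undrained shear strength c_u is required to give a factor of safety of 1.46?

c_u = 28.9 kPa

FS = c_u·L_a·R / (W·d), so c_u = FS·W·d / (L_a·R).
Arc length L_a = R·θ = 7.9·(107.1°·π/180) = 7.9·1.8692 = 14.77 m
c_u = 1.46·949·2.43 / (14.77·7.9) = 3366.9 / 116.66 = 28.86 kPa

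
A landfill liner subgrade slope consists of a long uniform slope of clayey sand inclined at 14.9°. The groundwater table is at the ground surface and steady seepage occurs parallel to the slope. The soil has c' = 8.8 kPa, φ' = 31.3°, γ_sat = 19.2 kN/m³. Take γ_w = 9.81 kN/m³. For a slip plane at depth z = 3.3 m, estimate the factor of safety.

With seepage parallel to the slope and the water table at the surface, the effective normal stress on the slip plane uses the buoyant unit weight γ' = γ_sat − γ_w while the driving shear stress uses γ_sat:
FS = [c' + γ' z cos²β tanφ'] / [γ_sat z sinβ cosβ]
γ' = 19.2 − 9.81 = 9.39 kN/m³
Numerator = 8.8 + 9.39·3.3·cos²14.9°·tan31.3° = 8.8 + 9.39·3.3·0.9339·0.6080 = 26.395 kPa
Denominator = 19.2·3.3·sin14.9°·cos14.9° = 19.2·3.3·0.2571·0.9664 = 15.744 kPa
FS = 26.395 / 15.744 = 1.676

FS = 1.68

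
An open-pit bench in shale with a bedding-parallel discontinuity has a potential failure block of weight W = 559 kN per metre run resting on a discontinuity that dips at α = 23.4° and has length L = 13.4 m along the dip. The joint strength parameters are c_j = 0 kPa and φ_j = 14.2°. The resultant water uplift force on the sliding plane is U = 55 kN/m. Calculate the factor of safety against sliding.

FS = 0.52

Resolving the block weight along and normal to the plane and applying the Mohr–Coulomb strength on the joint:
N' = W cosα − U = 559·cos23.4° − 55 = 458.0 kN/m
Driving force T = W sinα = 559·sin23.4° = 222.0 kN/m
Resisting force R = c_j·L + N'·tanφ_j = 0·13.4 + 458.0·tan14.2° = 0.0 + 115.9 = 115.9 kN/m
FS = R / T = 115.9 / 222.0 = 0.522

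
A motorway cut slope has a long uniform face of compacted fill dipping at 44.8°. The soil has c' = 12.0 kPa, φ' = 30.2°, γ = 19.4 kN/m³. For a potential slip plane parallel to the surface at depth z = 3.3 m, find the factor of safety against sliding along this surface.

FS = 0.96

For an infinite slope with a slip plane parallel to the surface (no pore pressure): FS = [c' + γz cos²β tanφ'] / [γz sinβ cosβ].
γz = 19.4·3.3 = 64.02 kN/m²
Numerator = 12.0 + 64.02·cos²44.8°·tan30.2° = 12.0 + 64.02·0.5035·0.5820 = 30.760 kPa
Denominator = 64.02·sin44.8°·cos44.8° = 64.02·0.7046·0.7096 = 32.009 kPa
FS = 30.760 / 32.009 = 0.961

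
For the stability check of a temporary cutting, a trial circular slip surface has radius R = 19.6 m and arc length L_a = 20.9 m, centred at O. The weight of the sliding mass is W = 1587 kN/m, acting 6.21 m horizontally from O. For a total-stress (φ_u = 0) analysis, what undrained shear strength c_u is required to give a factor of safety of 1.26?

FS = c_u·L_a·R / (W·d), so c_u = FS·W·d / (L_a·R).
c_u = 1.26·1587·6.21 / (20.90·19.6) = 12417.6 / 409.64 = 30.31 kPa

c_u = 30.3 kPa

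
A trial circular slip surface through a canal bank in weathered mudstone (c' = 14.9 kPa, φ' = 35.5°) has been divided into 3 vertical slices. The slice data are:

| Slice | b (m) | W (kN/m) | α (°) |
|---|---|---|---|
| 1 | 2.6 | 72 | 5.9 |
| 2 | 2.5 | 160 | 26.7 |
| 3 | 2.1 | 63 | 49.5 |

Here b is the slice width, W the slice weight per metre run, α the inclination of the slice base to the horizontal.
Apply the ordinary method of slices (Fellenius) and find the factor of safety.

FS = 2.45

Ordinary method of slices: FS = Σ[c'·Δl_i + (W_i cosα_i)·tanφ'] / Σ W_i sinα_i, with Δl_i = b_i / cosα_i.
Slice 1: Δl = 2.6/cos5.9° = 2.614 m; N'_1 = 72·cos5.9° = 71.6; c'Δl = 38.95; W sinα = 7.4
Slice 2: Δl = 2.5/cos26.7° = 2.798 m; N'_2 = 160·cos26.7° = 142.9; c'Δl = 41.70; W sinα = 71.9
Slice 3: Δl = 2.1/cos49.5° = 3.234 m; N'_3 = 63·cos49.5° = 40.9; c'Δl = 48.18; W sinα = 47.9
Σc'Δl = 128.8 kN/m; ΣN' = 255.5 kN/m; ΣW sinα = 127.2 kN/m
Resisting = 128.8 + 255.5·tan35.5° = 128.8 + 182.2 = 311.0 kN/m
FS = 311.0 / 127.2 = 2.445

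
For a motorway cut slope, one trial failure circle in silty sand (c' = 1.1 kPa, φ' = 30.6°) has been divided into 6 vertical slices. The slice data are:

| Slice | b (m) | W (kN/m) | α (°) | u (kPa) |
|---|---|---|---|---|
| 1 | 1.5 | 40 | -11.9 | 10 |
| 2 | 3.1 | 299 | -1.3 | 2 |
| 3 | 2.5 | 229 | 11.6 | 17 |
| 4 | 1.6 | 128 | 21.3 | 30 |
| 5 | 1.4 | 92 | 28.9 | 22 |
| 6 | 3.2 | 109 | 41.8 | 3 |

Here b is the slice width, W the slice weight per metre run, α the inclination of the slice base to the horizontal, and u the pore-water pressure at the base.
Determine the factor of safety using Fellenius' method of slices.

Ordinary method of slices: FS = Σ[c'·Δl_i + (W_i cosα_i − u_i·Δl_i)·tanφ'] / Σ W_i sinα_i, with Δl_i = b_i / cosα_i.
Slice 1: Δl = 1.5/cos(-11.9°) = 1.533 m; N'_1 = 40·cos(-11.9°) − 10·1.533 = 23.8; c'Δl = 1.69; W sinα = -8.2
Slice 2: Δl = 3.1/cos(-1.3°) = 3.101 m; N'_2 = 299·cos(-1.3°) − 2·3.101 = 292.7; c'Δl = 3.41; W sinα = -6.8
Slice 3: Δl = 2.5/cos11.6° = 2.552 m; N'_3 = 229·cos11.6° − 17·2.552 = 180.9; c'Δl = 2.81; W sinα = 46.0
Slice 4: Δl = 1.6/cos21.3° = 1.717 m; N'_4 = 128·cos21.3° − 30·1.717 = 67.7; c'Δl = 1.89; W sinα = 46.5
Slice 5: Δl = 1.4/cos28.9° = 1.599 m; N'_5 = 92·cos28.9° − 22·1.599 = 45.4; c'Δl = 1.76; W sinα = 44.5
Slice 6: Δl = 3.2/cos41.8° = 4.293 m; N'_6 = 109·cos41.8° − 3·4.293 = 68.4; c'Δl = 4.72; W sinα = 72.7
Σc'Δl = 16.3 kN/m; ΣN' = 678.9 kN/m; ΣW sinα = 194.6 kN/m
Resisting = 16.3 + 678.9·tan30.6° = 16.3 + 401.5 = 417.8 kN/m
FS = 417.8 / 194.6 = 2.147

FS = 2.15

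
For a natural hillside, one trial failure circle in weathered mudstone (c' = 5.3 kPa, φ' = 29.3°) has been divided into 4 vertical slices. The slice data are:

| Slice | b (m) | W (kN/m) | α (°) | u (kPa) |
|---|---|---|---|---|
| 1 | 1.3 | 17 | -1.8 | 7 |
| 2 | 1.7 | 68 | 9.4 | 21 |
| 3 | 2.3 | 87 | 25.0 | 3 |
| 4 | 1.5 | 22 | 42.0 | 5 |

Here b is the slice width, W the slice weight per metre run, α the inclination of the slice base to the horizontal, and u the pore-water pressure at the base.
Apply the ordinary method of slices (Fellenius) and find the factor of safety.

Ordinary method of slices: FS = Σ[c'·Δl_i + (W_i cosα_i − u_i·Δl_i)·tanφ'] / Σ W_i sinα_i, with Δl_i = b_i / cosα_i.
Slice 1: Δl = 1.3/cos(-1.8°) = 1.301 m; N'_1 = 17·cos(-1.8°) − 7·1.301 = 7.9; c'Δl = 6.89; W sinα = -0.5
Slice 2: Δl = 1.7/cos9.4° = 1.723 m; N'_2 = 68·cos9.4° − 21·1.723 = 30.9; c'Δl = 9.13; W sinα = 11.1
Slice 3: Δl = 2.3/cos25.0° = 2.538 m; N'_3 = 87·cos25.0° − 3·2.538 = 71.2; c'Δl = 13.45; W sinα = 36.8
Slice 4: Δl = 1.5/cos42.0° = 2.018 m; N'_4 = 22·cos42.0° − 5·2.018 = 6.3; c'Δl = 10.70; W sinα = 14.7
Σc'Δl = 40.2 kN/m; ΣN' = 116.3 kN/m; ΣW sinα = 62.1 kN/m
Resisting = 40.2 + 116.3·tan29.3° = 40.2 + 65.3 = 105.4 kN/m
FS = 105.4 / 62.1 = 1.699

FS = 1.70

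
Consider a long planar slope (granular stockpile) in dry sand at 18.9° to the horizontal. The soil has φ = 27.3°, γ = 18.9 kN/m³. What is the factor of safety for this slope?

For a dry cohesionless infinite slope the factor of safety is FS = tanφ / tanβ.
FS = tan27.3° / tan18.9° = 0.5161 / 0.3424 = 1.508

FS = 1.51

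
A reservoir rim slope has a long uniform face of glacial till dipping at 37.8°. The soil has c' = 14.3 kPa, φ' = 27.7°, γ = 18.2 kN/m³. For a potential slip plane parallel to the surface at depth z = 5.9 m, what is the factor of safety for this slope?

FS = 0.95

For an infinite slope with a slip plane parallel to the surface (no pore pressure): FS = [c' + γz cos²β tanφ'] / [γz sinβ cosβ].
γz = 18.2·5.9 = 107.38 kN/m²
Numerator = 14.3 + 107.38·cos²37.8°·tan27.7° = 14.3 + 107.38·0.6243·0.5250 = 49.498 kPa
Denominator = 107.38·sin37.8°·cos37.8° = 107.38·0.6129·0.7902 = 52.003 kPa
FS = 49.498 / 52.003 = 0.952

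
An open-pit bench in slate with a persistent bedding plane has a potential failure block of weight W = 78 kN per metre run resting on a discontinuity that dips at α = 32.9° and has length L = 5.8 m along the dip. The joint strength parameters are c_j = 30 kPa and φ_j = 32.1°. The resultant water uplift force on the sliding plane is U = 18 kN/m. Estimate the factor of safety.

FS = 4.81

Resolving the block weight along and normal to the plane and applying the Mohr–Coulomb strength on the joint:
N' = W cosα − U = 78·cos32.9° − 18 = 47.5 kN/m
Driving force T = W sinα = 78·sin32.9° = 42.4 kN/m
Resisting force R = c_j·L + N'·tanφ_j = 30·5.8 + 47.5·tan32.1° = 174.0 + 29.8 = 203.8 kN/m
FS = R / T = 203.8 / 42.4 = 4.810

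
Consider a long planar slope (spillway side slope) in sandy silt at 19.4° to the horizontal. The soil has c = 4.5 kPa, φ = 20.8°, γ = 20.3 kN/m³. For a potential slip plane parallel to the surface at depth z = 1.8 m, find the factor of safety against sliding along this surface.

FS = 1.47

For an infinite slope with a slip plane parallel to the surface (no pore pressure): FS = [c + γz cos²β tanφ] / [γz sinβ cosβ].
γz = 20.3·1.8 = 36.54 kN/m²
Numerator = 4.5 + 36.54·cos²19.4°·tan20.8° = 4.5 + 36.54·0.8897·0.3799 = 16.849 kPa
Denominator = 36.54·sin19.4°·cos19.4° = 36.54·0.3322·0.9432 = 11.448 kPa
FS = 16.849 / 11.448 = 1.472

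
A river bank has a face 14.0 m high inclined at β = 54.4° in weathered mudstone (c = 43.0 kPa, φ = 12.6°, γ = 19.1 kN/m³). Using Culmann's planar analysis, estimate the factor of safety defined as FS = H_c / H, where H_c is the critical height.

H_c = (4c/γ) · sinβ cosφ / [1 − cos(β − φ)]
    = (4·43.0/19.1) · sin54.4°·cos12.6° / [1 − cos41.8°]
    = 9.005 · 0.7935 / 0.2545 = 28.08 m
FS = H_c / H = 28.08 / 14.0 = 2.005

FS = 2.01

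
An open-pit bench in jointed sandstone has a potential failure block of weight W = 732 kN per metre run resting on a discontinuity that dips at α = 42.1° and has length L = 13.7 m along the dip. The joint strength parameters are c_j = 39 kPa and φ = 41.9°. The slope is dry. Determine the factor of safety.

Resolving the block weight along and normal to the plane and applying the Mohr–Coulomb strength on the joint:
N' = W cosα = 732·cos42.1° = 543.1 kN/m
Driving force T = W sinα = 732·sin42.1° = 490.8 kN/m
Resisting force R = c_j·L + N'·tanφ = 39·13.7 + 543.1·tan41.9° = 534.3 + 487.3 = 1021.6 kN/m
FS = R / T = 1021.6 / 490.8 = 2.082

FS = 2.08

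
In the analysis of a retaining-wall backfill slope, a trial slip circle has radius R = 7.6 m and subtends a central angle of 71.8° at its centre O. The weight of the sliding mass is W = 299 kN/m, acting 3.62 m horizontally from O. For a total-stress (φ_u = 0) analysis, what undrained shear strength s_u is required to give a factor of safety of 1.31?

FS = s_u·L_a·R / (W·d), so s_u = FS·W·d / (L_a·R).
Arc length L_a = R·θ = 7.6·(71.8°·π/180) = 7.6·1.2531 = 9.52 m
s_u = 1.31·299·3.62 / (9.52·7.6) = 1417.9 / 72.38 = 19.59 kPa

s_u = 19.6 kPa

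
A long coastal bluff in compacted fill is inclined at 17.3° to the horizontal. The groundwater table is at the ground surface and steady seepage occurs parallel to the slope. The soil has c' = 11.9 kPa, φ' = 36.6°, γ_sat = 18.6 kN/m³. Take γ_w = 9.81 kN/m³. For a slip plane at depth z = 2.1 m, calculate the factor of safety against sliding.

FS = 2.20

With seepage parallel to the slope and the water table at the surface, the effective normal stress on the slip plane uses the buoyant unit weight γ' = γ_sat − γ_w while the driving shear stress uses γ_sat:
FS = [c' + γ' z cos²β tanφ'] / [γ_sat z sinβ cosβ]
γ' = 18.6 − 9.81 = 8.79 kN/m³
Numerator = 11.9 + 8.79·2.1·cos²17.3°·tan36.6° = 11.9 + 8.79·2.1·0.9116·0.7427 = 24.397 kPa
Denominator = 18.6·2.1·sin17.3°·cos17.3° = 18.6·2.1·0.2974·0.9548 = 11.090 kPa
FS = 24.397 / 11.090 = 2.200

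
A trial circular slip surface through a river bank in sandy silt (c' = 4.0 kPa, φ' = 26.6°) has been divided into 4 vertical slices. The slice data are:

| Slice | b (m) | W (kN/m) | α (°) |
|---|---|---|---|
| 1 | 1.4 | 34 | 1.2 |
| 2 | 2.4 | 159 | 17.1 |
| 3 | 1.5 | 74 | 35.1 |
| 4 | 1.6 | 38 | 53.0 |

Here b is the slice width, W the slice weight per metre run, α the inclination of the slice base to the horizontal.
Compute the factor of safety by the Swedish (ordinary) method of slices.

FS = 1.40

Ordinary method of slices: FS = Σ[c'·Δl_i + (W_i cosα_i)·tanφ'] / Σ W_i sinα_i, with Δl_i = b_i / cosα_i.
Slice 1: Δl = 1.4/cos1.2° = 1.400 m; N'_1 = 34·cos1.2° = 34.0; c'Δl = 5.60; W sinα = 0.7
Slice 2: Δl = 2.4/cos17.1° = 2.511 m; N'_2 = 159·cos17.1° = 152.0; c'Δl = 10.04; W sinα = 46.8
Slice 3: Δl = 1.5/cos35.1° = 1.833 m; N'_3 = 74·cos35.1° = 60.5; c'Δl = 7.33; W sinα = 42.6
Slice 4: Δl = 1.6/cos53.0° = 2.659 m; N'_4 = 38·cos53.0° = 22.9; c'Δl = 10.63; W sinα = 30.3
Σc'Δl = 33.6 kN/m; ΣN' = 269.4 kN/m; ΣW sinα = 120.4 kN/m
Resisting = 33.6 + 269.4·tan26.6° = 33.6 + 134.9 = 168.5 kN/m
FS = 168.5 / 120.4 = 1.400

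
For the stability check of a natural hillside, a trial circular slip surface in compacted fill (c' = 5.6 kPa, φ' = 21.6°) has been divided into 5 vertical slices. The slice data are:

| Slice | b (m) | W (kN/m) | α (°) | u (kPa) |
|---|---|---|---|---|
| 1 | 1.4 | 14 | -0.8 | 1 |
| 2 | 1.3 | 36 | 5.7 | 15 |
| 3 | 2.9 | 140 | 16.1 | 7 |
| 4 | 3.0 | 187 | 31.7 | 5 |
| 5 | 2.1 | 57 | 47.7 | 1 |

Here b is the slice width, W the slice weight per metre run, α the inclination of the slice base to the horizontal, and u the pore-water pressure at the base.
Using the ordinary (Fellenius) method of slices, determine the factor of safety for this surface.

FS = 1.07

Ordinary method of slices: FS = Σ[c'·Δl_i + (W_i cosα_i − u_i·Δl_i)·tanφ'] / Σ W_i sinα_i, with Δl_i = b_i / cosα_i.
Slice 1: Δl = 1.4/cos(-0.8°) = 1.400 m; N'_1 = 14·cos(-0.8°) − 1·1.400 = 12.6; c'Δl = 7.84; W sinα = -0.2
Slice 2: Δl = 1.3/cos5.7° = 1.306 m; N'_2 = 36·cos5.7° − 15·1.306 = 16.2; c'Δl = 7.32; W sinα = 3.6
Slice 3: Δl = 2.9/cos16.1° = 3.018 m; N'_3 = 140·cos16.1° − 7·3.018 = 113.4; c'Δl = 16.90; W sinα = 38.8
Slice 4: Δl = 3.0/cos31.7° = 3.526 m; N'_4 = 187·cos31.7° − 5·3.526 = 141.5; c'Δl = 19.75; W sinα = 98.3
Slice 5: Δl = 2.1/cos47.7° = 3.120 m; N'_5 = 57·cos47.7° − 1·3.120 = 35.2; c'Δl = 17.47; W sinα = 42.2
Σc'Δl = 69.3 kN/m; ΣN' = 318.9 kN/m; ΣW sinα = 182.6 kN/m
Resisting = 69.3 + 318.9·tan21.6° = 69.3 + 126.3 = 195.5 kN/m
FS = 195.5 / 182.6 = 1.071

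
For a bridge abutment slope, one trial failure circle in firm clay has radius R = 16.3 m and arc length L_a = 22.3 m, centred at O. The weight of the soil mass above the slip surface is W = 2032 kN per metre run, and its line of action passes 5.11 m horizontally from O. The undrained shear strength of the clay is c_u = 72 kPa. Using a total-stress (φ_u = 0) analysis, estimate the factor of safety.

Taking moments about the centre O, the resisting moment is provided by the undrained shear strength acting along the arc:
M_R = c_u·L_a·R = 72·22.30·16.3 = 26171.3 kN·m/m
M_D = W·d = 2032·5.11 = 10383.5 kN·m/m
FS = M_R / M_D = 26171.3 / 10383.5 = 2.520

FS = 2.52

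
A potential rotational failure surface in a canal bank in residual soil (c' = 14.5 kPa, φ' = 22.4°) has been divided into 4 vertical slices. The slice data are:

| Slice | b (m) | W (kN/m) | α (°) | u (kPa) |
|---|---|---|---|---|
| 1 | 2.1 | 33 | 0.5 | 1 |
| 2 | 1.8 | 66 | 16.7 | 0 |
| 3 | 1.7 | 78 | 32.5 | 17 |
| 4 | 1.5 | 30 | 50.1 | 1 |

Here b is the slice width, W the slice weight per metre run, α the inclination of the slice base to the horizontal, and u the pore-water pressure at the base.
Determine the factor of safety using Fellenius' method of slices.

Ordinary method of slices: FS = Σ[c'·Δl_i + (W_i cosα_i − u_i·Δl_i)·tanφ'] / Σ W_i sinα_i, with Δl_i = b_i / cosα_i.
Slice 1: Δl = 2.1/cos0.5° = 2.100 m; N'_1 = 33·cos0.5° − 1·2.100 = 30.9; c'Δl = 30.45; W sinα = 0.3
Slice 2: Δl = 1.8/cos16.7° = 1.879 m; N'_2 = 66·cos16.7° − 0·1.879 = 63.2; c'Δl = 27.25; W sinα = 19.0
Slice 3: Δl = 1.7/cos32.5° = 2.016 m; N'_3 = 78·cos32.5° − 17·2.016 = 31.5; c'Δl = 29.23; W sinα = 41.9
Slice 4: Δl = 1.5/cos50.1° = 2.338 m; N'_4 = 30·cos50.1° − 1·2.338 = 16.9; c'Δl = 33.91; W sinα = 23.0
Σc'Δl = 120.8 kN/m; ΣN' = 142.5 kN/m; ΣW sinα = 84.2 kN/m
Resisting = 120.8 + 142.5·tan22.4° = 120.8 + 58.7 = 179.6 kN/m
FS = 179.6 / 84.2 = 2.133

FS = 2.13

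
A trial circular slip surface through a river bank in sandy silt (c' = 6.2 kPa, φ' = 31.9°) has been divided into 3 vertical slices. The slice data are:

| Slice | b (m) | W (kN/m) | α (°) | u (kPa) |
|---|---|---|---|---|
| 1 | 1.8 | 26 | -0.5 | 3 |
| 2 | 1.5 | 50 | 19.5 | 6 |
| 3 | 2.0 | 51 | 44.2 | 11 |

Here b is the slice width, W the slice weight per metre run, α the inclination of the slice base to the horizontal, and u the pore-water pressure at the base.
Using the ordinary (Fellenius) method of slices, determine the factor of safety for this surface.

FS = 1.50

Ordinary method of slices: FS = Σ[c'·Δl_i + (W_i cosα_i − u_i·Δl_i)·tanφ'] / Σ W_i sinα_i, with Δl_i = b_i / cosα_i.
Slice 1: Δl = 1.8/cos(-0.5°) = 1.800 m; N'_1 = 26·cos(-0.5°) − 3·1.800 = 20.6; c'Δl = 11.16; W sinα = -0.2
Slice 2: Δl = 1.5/cos19.5° = 1.591 m; N'_2 = 50·cos19.5° − 6·1.591 = 37.6; c'Δl = 9.87; W sinα = 16.7
Slice 3: Δl = 2.0/cos44.2° = 2.790 m; N'_3 = 51·cos44.2° − 11·2.790 = 5.9; c'Δl = 17.30; W sinα = 35.6
Σc'Δl = 38.3 kN/m; ΣN' = 64.1 kN/m; ΣW sinα = 52.0 kN/m
Resisting = 38.3 + 64.1·tan31.9° = 38.3 + 39.9 = 78.2 kN/m
FS = 78.2 / 52.0 = 1.503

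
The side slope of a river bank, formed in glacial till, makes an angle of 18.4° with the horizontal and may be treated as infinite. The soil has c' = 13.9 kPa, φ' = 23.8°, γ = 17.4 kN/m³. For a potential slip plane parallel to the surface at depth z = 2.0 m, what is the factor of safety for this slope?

FS = 2.66

For an infinite slope with a slip plane parallel to the surface (no pore pressure): FS = [c' + γz cos²β tanφ'] / [γz sinβ cosβ].
γz = 17.4·2.0 = 34.80 kN/m²
Numerator = 13.9 + 34.80·cos²18.4°·tan23.8° = 13.9 + 34.80·0.9004·0.4411 = 27.719 kPa
Denominator = 34.80·sin18.4°·cos18.4° = 34.80·0.3156·0.9489 = 10.423 kPa
FS = 27.719 / 10.423 = 2.659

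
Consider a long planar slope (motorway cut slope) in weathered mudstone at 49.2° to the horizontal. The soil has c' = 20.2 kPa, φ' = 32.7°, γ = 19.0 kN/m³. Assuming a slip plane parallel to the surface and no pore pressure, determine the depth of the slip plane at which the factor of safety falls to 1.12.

z = 3.80 m

Setting FS = 1.12 in FS = [c' + γz cos²β tanφ'] / [γz sinβ cosβ] and solving for z:
z = c' / [γ cosβ (FS·sinβ − cosβ·tanφ')]
  = 20.2 / [19.0·cos49.2°·(1.12·sin49.2° − cos49.2°·tan32.7°)]
  = 20.2 / [19.0·0.6534·(1.12·0.7570 − 0.6534·0.6420)]
  = 20.2 / 5.3179 = 3.798 m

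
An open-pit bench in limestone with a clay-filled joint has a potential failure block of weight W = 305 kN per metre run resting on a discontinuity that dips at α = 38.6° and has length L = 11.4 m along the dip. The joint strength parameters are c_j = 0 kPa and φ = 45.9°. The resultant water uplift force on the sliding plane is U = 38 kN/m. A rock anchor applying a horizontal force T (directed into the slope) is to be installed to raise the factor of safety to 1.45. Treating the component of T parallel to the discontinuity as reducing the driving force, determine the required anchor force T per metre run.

Resolving forces along and normal to the sliding plane, with the horizontal anchor force T adding T·sinα to the effective normal force and T·cosα acting up the plane against the driving force:
FS = [c_jL + (W cosα − U + T sinα) tanφ] / [W sinα − T cosα]
Without the anchor: N' = 200.4 kN/m, driving T_d = 190.3 kN/m, resisting R = 0·11.4 + 200.4·tan45.9° = 206.8 kN/m, FS = 1.09.
Setting FS = 1.45 and solving for T:
1.45·(190.3 − T cos38.6°) = 206.8 + T sin38.6°·tan45.9°
T·(sin38.6°·tan45.9° + 1.45·cos38.6°) = 1.45·190.3 − 206.8
T·(0.6239·1.0319 + 1.45·0.7815) = 275.9 − 206.8 = 69.2
T·1.7770 = 69.2
T = 38.9 kN/m

T = 39 kN/m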